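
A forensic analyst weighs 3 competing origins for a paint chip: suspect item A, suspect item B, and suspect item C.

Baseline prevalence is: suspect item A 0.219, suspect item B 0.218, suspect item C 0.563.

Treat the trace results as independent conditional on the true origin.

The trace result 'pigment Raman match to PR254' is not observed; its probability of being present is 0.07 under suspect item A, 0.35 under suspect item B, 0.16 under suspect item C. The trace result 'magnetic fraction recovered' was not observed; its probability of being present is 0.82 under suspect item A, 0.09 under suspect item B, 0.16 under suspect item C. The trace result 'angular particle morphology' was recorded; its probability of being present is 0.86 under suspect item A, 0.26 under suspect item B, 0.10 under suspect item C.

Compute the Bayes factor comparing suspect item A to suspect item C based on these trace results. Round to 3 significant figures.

The Bayes factor is the ratio of the joint likelihoods of the trace result pattern under the two hypotheses (using 1 − P(present | H) for each absent trace result).
  suspect item A: (1 − 0.07) × (1 − 0.82) × 0.86 = 0.14396
  suspect item C: (1 − 0.16) × (1 − 0.16) × 0.10 = 0.07056
Bayes factor = 0.14396 / 0.07056 ≈ 2.04

2.04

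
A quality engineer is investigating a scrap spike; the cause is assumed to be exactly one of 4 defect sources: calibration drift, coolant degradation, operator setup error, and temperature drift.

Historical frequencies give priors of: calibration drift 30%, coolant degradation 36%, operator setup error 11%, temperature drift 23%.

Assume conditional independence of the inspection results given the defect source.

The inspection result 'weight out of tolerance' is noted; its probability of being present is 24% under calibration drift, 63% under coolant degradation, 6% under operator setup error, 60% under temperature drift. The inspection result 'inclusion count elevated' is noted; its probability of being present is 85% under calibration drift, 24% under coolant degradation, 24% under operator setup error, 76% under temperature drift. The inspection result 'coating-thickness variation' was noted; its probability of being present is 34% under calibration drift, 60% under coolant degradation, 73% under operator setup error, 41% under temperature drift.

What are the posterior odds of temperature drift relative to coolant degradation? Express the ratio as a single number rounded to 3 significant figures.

1.32

Unnormalized posterior weight (prior times the inspection result likelihoods) for each of the two hypotheses:
  temperature drift: 0.23 × 0.60 × 0.76 × 0.41 = 0.043001
  coolant degradation: 0.36 × 0.63 × 0.24 × 0.60 = 0.032659
Odds(temperature drift : coolant degradation) = 0.043001 / 0.032659 ≈ 1.32.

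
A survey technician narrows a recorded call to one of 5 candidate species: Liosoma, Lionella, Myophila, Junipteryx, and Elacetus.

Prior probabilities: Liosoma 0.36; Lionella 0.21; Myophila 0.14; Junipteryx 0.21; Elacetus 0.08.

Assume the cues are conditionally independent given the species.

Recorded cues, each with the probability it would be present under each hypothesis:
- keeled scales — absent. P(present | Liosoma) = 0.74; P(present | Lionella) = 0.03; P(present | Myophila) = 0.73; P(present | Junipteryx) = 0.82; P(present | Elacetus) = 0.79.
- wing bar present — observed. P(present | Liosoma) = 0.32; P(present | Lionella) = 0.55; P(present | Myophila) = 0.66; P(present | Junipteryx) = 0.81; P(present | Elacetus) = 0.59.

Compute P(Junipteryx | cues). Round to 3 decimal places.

0.148

For each hypothesis, the unnormalized posterior weight is prior × product of the cue likelihoods (using 1 − P(present | H) for each absent cue):
  Liosoma: 0.36 × (1 − 0.74) × 0.32 = 0.029952
  Lionella: 0.21 × (1 − 0.03) × 0.55 = 0.11204
  Myophila: 0.14 × (1 − 0.73) × 0.66 = 0.024948
  Junipteryx: 0.21 × (1 − 0.82) × 0.81 = 0.030618
  Elacetus: 0.08 × (1 − 0.79) × 0.59 = 0.009912
Marginal likelihood of the evidence = 0.20747.
P(Junipteryx | evidence) = 0.030618 / 0.20747 ≈ 0.148.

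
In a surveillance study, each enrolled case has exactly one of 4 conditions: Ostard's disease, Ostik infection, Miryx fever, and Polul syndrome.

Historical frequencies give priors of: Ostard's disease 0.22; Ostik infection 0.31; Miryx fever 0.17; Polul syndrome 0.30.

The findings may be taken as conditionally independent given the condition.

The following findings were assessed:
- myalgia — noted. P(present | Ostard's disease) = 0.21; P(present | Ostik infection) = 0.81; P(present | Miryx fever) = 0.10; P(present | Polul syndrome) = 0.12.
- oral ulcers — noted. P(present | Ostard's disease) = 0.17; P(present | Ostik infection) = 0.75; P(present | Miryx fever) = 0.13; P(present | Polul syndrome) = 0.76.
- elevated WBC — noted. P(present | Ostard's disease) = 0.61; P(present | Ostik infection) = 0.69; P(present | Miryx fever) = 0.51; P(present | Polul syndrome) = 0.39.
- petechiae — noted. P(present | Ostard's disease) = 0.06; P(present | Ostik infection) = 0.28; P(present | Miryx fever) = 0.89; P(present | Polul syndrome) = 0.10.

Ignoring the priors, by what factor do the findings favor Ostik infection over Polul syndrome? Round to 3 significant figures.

The Bayes factor is the ratio of the joint likelihoods of the evidence pattern under the two hypotheses.
  Ostik infection: 0.81 × 0.75 × 0.69 × 0.28 = 0.11737
  Polul syndrome: 0.12 × 0.76 × 0.39 × 0.10 = 0.0035568
Bayes factor = 0.11737 / 0.0035568 ≈ 33.0

33.0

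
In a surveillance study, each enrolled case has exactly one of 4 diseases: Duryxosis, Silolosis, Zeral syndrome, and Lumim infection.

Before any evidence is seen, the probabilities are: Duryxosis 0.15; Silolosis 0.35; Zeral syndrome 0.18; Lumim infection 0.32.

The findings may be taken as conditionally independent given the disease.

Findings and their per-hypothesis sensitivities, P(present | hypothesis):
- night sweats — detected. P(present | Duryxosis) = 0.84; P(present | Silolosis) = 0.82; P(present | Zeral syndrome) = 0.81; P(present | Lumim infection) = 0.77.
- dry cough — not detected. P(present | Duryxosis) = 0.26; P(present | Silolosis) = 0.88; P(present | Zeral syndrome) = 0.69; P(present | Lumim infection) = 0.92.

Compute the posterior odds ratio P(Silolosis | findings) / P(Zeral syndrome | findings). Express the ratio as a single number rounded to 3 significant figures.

0.762

Unnormalized posterior weight (prior times the finding likelihoods) for each of the two hypotheses (using 1 − P(present | H) for each absent finding):
  Silolosis: 0.35 × 0.82 × (1 − 0.88) = 0.03444
  Zeral syndrome: 0.18 × 0.81 × (1 − 0.69) = 0.045198
Posterior odds = 0.03444 / 0.045198 ≈ 0.762.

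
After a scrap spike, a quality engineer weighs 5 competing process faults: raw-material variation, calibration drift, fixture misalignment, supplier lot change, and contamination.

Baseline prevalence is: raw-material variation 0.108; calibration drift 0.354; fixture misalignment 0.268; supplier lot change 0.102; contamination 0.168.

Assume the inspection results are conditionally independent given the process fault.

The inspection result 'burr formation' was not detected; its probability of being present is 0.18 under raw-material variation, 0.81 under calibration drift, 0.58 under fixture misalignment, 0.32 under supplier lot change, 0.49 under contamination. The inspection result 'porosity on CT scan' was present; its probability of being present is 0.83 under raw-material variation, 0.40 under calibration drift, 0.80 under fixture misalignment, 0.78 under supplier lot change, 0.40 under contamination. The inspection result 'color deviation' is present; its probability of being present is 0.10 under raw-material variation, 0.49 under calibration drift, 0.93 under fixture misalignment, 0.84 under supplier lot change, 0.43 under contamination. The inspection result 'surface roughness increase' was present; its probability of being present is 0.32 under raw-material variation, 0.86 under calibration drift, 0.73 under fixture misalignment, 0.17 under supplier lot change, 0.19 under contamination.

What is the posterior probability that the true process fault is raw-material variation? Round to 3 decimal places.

0.028

By Bayes' rule with conditional independence, the unnormalized weight for each hypothesis is prior × ∏ likelihoods (using 1 − P(present | H) for each absent inspection result):
  raw-material variation: 0.108 × (1 − 0.18) × 0.83 × 0.10 × 0.32 = 0.0023522
  calibration drift: 0.354 × (1 − 0.81) × 0.40 × 0.49 × 0.86 = 0.011337
  fixture misalignment: 0.268 × (1 − 0.58) × 0.80 × 0.93 × 0.73 = 0.061134
  supplier lot change: 0.102 × (1 − 0.32) × 0.78 × 0.84 × 0.17 = 0.0077256
  contamination: 0.168 × (1 − 0.49) × 0.40 × 0.43 × 0.19 = 0.0028
The unnormalized weights sum to 0.085349.
P(raw-material variation | evidence) = 0.0023522 / 0.085349 ≈ 0.028.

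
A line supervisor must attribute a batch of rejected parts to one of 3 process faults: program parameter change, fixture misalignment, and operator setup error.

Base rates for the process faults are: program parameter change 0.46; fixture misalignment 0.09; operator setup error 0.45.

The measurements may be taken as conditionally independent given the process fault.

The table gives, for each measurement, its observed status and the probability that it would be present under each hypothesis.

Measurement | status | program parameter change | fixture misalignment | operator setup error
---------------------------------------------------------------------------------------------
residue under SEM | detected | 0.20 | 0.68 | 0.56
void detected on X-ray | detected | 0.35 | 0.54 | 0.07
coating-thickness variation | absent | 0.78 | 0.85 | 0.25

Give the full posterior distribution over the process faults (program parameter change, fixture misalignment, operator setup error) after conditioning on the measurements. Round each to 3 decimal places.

Multiply each prior by the joint likelihood of the measurement pattern (using 1 − P(present | H) for each absent measurement):
  program parameter change: 0.46 × 0.20 × 0.35 × (1 − 0.78) = 0.007084
  fixture misalignment: 0.09 × 0.68 × 0.54 × (1 − 0.85) = 0.0049572
  operator setup error: 0.45 × 0.56 × 0.07 × (1 − 0.25) = 0.01323
The unnormalized weights sum to 0.025271.
P(program parameter change | evidence) = 0.007084 / 0.025271 ≈ 0.280
P(fixture misalignment | evidence) = 0.0049572 / 0.025271 ≈ 0.196
P(operator setup error | evidence) = 0.01323 / 0.025271 ≈ 0.524

0.280, 0.196, 0.524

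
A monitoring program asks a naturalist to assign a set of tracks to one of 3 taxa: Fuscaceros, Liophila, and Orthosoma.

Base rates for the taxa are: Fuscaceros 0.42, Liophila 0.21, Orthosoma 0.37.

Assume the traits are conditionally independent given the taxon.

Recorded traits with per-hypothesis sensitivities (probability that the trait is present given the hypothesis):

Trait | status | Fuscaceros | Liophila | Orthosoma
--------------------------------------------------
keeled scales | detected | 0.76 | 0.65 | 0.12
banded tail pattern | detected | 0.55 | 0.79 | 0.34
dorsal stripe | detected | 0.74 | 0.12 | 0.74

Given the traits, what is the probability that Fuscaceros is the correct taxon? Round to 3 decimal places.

By Bayes' rule with conditional independence, the unnormalized weight for each hypothesis is prior × ∏ likelihoods:
  Fuscaceros: 0.42 × 0.76 × 0.55 × 0.74 = 0.12991
  Liophila: 0.21 × 0.65 × 0.79 × 0.12 = 0.01294
  Orthosoma: 0.37 × 0.12 × 0.34 × 0.74 = 0.011171
Marginal likelihood of the evidence = 0.15403.
P(Fuscaceros | evidence) = 0.12991 / 0.15403 ≈ 0.843.

0.843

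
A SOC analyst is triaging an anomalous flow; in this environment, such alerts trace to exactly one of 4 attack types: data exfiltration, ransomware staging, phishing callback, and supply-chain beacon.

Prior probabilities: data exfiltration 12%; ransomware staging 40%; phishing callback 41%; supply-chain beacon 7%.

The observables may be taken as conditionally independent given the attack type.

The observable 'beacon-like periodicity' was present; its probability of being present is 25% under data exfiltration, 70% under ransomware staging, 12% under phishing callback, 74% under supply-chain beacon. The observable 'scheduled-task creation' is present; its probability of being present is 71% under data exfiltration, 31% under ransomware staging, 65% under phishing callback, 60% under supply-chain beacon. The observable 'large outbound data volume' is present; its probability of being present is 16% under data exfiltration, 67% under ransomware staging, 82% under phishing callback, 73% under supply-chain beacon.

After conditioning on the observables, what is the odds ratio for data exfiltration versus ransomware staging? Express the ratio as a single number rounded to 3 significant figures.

Posterior odds equal prior odds times the likelihood ratio; only the two competing hypotheses matter.
  data exfiltration: 0.12 × 0.25 × 0.71 × 0.16 = 0.003408
  ransomware staging: 0.40 × 0.70 × 0.31 × 0.67 = 0.058156
Posterior odds = 0.003408 / 0.058156 ≈ 0.0586.

0.0586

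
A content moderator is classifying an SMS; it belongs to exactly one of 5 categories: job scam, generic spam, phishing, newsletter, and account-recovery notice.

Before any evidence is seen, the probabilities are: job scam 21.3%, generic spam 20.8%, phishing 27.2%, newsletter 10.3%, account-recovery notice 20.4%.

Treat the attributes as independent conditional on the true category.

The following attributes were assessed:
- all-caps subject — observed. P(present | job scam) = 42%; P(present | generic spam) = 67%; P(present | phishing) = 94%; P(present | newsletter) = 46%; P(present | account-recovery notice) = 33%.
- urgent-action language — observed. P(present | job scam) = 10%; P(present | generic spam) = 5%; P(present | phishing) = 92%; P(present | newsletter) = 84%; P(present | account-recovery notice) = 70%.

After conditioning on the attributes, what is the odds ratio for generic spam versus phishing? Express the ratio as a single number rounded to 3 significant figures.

Unnormalized posterior weight (prior times the attribute likelihoods) for each of the two hypotheses:
  generic spam: 0.208 × 0.67 × 0.05 = 0.006968
  phishing: 0.272 × 0.94 × 0.92 = 0.23523
Odds(generic spam : phishing) = 0.006968 / 0.23523 ≈ 0.0296.

0.0296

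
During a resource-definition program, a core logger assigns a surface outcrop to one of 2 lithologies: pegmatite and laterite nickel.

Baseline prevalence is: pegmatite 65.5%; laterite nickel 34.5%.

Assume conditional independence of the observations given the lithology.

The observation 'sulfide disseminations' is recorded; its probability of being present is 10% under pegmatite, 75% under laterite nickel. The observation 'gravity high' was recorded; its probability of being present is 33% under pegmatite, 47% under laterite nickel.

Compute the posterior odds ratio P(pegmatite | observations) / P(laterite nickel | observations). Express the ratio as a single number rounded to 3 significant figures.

The normalizing constant cancels in an odds ratio, so compute prior × likelihood for the two hypotheses only:
  pegmatite: 0.655 × 0.10 × 0.33 = 0.021615
  laterite nickel: 0.345 × 0.75 × 0.47 = 0.12161
Posterior odds = 0.021615 / 0.12161 ≈ 0.178.

0.178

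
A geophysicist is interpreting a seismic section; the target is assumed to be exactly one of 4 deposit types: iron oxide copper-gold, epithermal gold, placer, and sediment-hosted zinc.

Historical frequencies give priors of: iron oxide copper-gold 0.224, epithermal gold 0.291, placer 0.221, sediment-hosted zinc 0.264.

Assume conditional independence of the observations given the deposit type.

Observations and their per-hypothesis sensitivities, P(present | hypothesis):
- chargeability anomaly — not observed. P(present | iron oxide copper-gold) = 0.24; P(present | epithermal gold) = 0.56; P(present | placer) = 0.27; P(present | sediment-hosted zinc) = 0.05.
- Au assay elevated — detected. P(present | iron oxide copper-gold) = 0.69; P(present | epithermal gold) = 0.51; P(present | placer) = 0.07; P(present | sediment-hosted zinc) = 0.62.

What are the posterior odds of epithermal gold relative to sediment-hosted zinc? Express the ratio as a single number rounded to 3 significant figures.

Posterior odds equal prior odds times the likelihood ratio; only the two competing hypotheses matter (using 1 − P(present | H) for each absent observation).
  epithermal gold: 0.291 × (1 − 0.56) × 0.51 = 0.0653
  sediment-hosted zinc: 0.264 × (1 − 0.05) × 0.62 = 0.1555
Odds(epithermal gold : sediment-hosted zinc) = 0.0653 / 0.1555 ≈ 0.420.

0.420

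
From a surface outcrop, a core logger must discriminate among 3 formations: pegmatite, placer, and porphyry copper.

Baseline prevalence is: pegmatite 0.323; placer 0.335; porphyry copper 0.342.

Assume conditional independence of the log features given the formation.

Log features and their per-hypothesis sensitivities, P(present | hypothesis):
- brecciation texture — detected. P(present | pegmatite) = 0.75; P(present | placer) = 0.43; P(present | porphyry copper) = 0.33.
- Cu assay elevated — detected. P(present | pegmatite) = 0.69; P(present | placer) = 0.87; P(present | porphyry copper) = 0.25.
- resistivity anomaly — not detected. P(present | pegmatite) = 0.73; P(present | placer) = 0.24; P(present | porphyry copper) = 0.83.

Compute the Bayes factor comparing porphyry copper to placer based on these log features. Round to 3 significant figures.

0.0493

Take the product of per-log feature likelihoods under each hypothesis (using 1 − P(present | H) for each absent log feature), then divide.
  porphyry copper: 0.33 × 0.25 × (1 − 0.83) = 0.014025
  placer: 0.43 × 0.87 × (1 − 0.24) = 0.28432
Bayes factor = 0.014025 / 0.28432 ≈ 0.0493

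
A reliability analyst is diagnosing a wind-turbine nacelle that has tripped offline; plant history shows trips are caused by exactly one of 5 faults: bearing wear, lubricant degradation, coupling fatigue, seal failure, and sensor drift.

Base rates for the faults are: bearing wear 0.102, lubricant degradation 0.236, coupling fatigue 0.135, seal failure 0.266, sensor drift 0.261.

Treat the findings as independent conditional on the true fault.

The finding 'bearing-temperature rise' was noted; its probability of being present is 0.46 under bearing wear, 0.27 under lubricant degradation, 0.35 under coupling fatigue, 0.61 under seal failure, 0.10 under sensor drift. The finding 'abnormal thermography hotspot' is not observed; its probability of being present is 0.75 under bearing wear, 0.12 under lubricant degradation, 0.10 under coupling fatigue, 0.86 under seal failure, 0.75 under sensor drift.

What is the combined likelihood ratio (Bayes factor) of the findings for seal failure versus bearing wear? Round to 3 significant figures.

0.743

Joint likelihood of the evidence pattern under each hypothesis (using 1 − P(present | H) for each absent finding):
  seal failure: 0.61 × (1 − 0.86) = 0.0854
  bearing wear: 0.46 × (1 − 0.75) = 0.115
Bayes factor = 0.0854 / 0.115 ≈ 0.743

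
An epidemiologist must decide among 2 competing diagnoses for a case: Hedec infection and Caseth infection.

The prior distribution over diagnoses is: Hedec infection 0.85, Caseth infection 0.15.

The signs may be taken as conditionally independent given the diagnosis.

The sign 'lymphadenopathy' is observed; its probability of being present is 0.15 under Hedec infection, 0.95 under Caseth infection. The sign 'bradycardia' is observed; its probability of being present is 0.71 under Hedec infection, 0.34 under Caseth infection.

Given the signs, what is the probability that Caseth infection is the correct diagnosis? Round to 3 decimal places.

0.349

By Bayes' rule with conditional independence, the unnormalized weight for each hypothesis is prior × ∏ likelihoods:
  Hedec infection: 0.85 × 0.15 × 0.71 = 0.090525
  Caseth infection: 0.15 × 0.95 × 0.34 = 0.04845
The unnormalized weights sum to 0.13897.
P(Caseth infection | evidence) = 0.04845 / 0.13897 ≈ 0.349.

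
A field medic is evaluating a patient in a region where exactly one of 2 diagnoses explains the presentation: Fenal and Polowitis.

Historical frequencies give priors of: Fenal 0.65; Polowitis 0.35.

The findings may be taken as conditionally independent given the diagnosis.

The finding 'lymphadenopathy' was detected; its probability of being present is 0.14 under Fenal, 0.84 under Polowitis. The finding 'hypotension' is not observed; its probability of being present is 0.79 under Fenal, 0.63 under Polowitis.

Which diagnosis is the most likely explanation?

For each hypothesis, the unnormalized posterior weight is prior × product of the finding likelihoods (using 1 − P(present | H) for each absent finding):
  Fenal: 0.65 × 0.14 × (1 − 0.79) = 0.01911
  Polowitis: 0.35 × 0.84 × (1 − 0.63) = 0.10878
The unnormalized weights sum to 0.12789.
P(Fenal | evidence) ≈ 0.01911 / 0.12789 ≈ 0.149
P(Polowitis | evidence) ≈ 0.10878 / 0.12789 ≈ 0.851
The largest is 0.851, so Polowitis is most probable.

Polowitis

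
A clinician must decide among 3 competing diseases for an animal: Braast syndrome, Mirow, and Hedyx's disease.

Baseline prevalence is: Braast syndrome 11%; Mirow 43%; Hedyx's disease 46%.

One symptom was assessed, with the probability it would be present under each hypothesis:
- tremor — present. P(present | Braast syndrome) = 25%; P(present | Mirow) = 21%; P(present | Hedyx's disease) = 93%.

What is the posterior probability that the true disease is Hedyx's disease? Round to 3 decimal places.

0.784

Multiply each prior by the likelihood of the symptom:
  Braast syndrome: 0.11 × 0.25 = 0.0275
  Mirow: 0.43 × 0.21 = 0.0903
  Hedyx's disease: 0.46 × 0.93 = 0.4278
The unnormalized weights sum to 0.5456.
P(Hedyx's disease | evidence) = 0.4278 / 0.5456 ≈ 0.784.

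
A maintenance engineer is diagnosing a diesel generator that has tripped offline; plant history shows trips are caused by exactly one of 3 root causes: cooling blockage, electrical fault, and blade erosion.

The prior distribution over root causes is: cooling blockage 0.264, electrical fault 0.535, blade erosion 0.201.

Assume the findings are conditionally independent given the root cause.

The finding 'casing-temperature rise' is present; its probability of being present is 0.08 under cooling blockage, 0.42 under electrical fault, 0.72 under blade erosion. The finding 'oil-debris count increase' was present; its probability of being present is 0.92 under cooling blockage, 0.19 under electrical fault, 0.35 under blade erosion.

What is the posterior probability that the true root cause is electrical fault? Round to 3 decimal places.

By Bayes' rule with conditional independence, the unnormalized weight for each hypothesis is prior × ∏ likelihoods:
  cooling blockage: 0.264 × 0.08 × 0.92 = 0.01943
  electrical fault: 0.535 × 0.42 × 0.19 = 0.042693
  blade erosion: 0.201 × 0.72 × 0.35 = 0.050652
The unnormalized weights sum to 0.11278.
P(electrical fault | evidence) = 0.042693 / 0.11278 ≈ 0.379.

0.379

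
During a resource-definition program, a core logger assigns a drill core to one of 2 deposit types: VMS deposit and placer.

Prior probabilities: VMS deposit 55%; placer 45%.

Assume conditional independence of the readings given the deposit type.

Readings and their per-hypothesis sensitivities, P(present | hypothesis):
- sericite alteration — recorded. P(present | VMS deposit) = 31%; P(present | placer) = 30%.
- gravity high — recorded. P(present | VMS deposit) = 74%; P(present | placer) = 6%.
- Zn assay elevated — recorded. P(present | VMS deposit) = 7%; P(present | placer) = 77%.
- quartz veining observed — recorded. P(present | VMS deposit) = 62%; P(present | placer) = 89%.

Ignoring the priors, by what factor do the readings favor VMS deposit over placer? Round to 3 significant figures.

Joint likelihood of the reading pattern under each hypothesis:
  VMS deposit: 0.31 × 0.74 × 0.07 × 0.62 = 0.009956
  placer: 0.30 × 0.06 × 0.77 × 0.89 = 0.012335
Bayes factor = 0.009956 / 0.012335 ≈ 0.807

0.807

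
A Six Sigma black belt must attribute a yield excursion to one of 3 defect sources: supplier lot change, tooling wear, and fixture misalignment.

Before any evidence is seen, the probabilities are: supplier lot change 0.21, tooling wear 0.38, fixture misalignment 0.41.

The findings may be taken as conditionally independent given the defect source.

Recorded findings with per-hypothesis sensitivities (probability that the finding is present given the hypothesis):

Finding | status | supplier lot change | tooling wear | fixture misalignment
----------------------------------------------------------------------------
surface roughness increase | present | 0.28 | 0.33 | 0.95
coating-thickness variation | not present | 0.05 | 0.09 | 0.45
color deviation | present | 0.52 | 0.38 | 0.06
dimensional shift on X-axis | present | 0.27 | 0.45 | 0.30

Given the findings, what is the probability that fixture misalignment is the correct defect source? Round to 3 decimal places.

Multiply each prior by the joint likelihood of the evidence pattern (using 1 − P(present | H) for each absent finding):
  supplier lot change: 0.21 × 0.28 × (1 − 0.05) × 0.52 × 0.27 = 0.0078427
  tooling wear: 0.38 × 0.33 × (1 − 0.09) × 0.38 × 0.45 = 0.019513
  fixture misalignment: 0.41 × 0.95 × (1 − 0.45) × 0.06 × 0.30 = 0.003856
Normalizing constant Z = 0.0078427 + 0.019513 + 0.003856 = 0.031212.
P(fixture misalignment | evidence) = 0.003856 / 0.031212 ≈ 0.124.

0.124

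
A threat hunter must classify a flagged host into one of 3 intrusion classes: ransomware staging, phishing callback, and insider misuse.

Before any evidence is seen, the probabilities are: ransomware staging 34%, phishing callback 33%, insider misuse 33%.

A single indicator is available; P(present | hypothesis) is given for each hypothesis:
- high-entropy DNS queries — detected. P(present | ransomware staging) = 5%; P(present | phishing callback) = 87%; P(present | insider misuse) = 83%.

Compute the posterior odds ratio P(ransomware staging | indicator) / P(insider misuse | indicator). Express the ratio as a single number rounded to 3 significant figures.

0.0621

The normalizing constant cancels in an odds ratio, so compute prior × likelihood for the two hypotheses only:
  ransomware staging: 0.34 × 0.05 = 0.017
  insider misuse: 0.33 × 0.83 = 0.2739
Odds(ransomware staging : insider misuse) = 0.017 / 0.2739 ≈ 0.0621.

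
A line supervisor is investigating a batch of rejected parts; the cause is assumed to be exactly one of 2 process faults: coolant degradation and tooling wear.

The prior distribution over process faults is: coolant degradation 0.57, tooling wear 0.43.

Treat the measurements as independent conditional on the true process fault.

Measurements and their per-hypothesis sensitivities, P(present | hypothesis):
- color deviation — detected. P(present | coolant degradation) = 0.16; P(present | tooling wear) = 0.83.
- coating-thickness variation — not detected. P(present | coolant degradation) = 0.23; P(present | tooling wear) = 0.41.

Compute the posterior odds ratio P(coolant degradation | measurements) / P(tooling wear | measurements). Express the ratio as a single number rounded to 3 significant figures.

Unnormalized posterior weight (prior times the measurement likelihoods) for each of the two hypotheses (using 1 − P(present | H) for each absent measurement):
  coolant degradation: 0.57 × 0.16 × (1 − 0.23) = 0.070224
  tooling wear: 0.43 × 0.83 × (1 − 0.41) = 0.21057
Posterior odds = 0.070224 / 0.21057 ≈ 0.333.

0.333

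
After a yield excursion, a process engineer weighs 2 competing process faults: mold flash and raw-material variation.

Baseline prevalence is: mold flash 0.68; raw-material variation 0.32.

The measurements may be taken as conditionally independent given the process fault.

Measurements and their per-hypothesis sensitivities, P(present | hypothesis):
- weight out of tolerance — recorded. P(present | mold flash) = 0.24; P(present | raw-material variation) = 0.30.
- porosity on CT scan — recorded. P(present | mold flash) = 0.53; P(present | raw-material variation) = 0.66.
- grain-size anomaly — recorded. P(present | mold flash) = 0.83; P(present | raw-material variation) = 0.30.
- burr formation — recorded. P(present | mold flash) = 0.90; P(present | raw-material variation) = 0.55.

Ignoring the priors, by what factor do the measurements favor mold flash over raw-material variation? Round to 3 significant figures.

The Bayes factor is the ratio of the joint likelihoods of the measurement pattern under the two hypotheses.
  mold flash: 0.24 × 0.53 × 0.83 × 0.90 = 0.095018
  raw-material variation: 0.30 × 0.66 × 0.30 × 0.55 = 0.03267
Bayes factor = 0.095018 / 0.03267 ≈ 2.91

2.91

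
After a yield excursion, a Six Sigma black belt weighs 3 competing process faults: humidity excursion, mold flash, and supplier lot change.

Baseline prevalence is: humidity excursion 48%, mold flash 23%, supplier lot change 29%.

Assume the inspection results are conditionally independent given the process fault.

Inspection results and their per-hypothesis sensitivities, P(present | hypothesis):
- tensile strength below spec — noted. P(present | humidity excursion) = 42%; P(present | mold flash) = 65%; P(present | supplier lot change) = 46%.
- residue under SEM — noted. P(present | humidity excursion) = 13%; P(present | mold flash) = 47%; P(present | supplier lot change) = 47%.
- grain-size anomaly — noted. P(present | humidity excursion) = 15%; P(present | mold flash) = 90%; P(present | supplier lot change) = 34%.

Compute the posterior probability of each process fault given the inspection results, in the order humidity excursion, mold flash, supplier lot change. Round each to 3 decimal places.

0.044, 0.715, 0.241

For each hypothesis, the unnormalized posterior weight is prior × product of the inspection result likelihoods:
  humidity excursion: 0.48 × 0.42 × 0.13 × 0.15 = 0.0039312
  mold flash: 0.23 × 0.65 × 0.47 × 0.90 = 0.063239
  supplier lot change: 0.29 × 0.46 × 0.47 × 0.34 = 0.021317
The unnormalized weights sum to 0.088487.
P(humidity excursion | evidence) = 0.0039312 / 0.088487 ≈ 0.044
P(mold flash | evidence) = 0.063239 / 0.088487 ≈ 0.715
P(supplier lot change | evidence) = 0.021317 / 0.088487 ≈ 0.241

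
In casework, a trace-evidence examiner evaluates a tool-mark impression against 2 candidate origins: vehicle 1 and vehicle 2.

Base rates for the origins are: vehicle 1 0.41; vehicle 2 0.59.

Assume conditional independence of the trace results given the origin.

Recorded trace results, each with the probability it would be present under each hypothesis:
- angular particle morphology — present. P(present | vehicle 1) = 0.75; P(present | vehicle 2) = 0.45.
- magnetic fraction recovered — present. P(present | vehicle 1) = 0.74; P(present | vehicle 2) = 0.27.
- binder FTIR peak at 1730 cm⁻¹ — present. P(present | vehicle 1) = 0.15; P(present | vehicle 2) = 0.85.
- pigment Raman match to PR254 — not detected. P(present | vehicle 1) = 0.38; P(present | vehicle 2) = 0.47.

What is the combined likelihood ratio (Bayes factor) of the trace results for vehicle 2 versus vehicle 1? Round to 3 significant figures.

1.06

Joint likelihood of the trace result pattern under each hypothesis (using 1 − P(present | H) for each absent trace result):
  vehicle 2: 0.45 × 0.27 × 0.85 × (1 − 0.47) = 0.054736
  vehicle 1: 0.75 × 0.74 × 0.15 × (1 − 0.38) = 0.051615
Bayes factor = 0.054736 / 0.051615 ≈ 1.06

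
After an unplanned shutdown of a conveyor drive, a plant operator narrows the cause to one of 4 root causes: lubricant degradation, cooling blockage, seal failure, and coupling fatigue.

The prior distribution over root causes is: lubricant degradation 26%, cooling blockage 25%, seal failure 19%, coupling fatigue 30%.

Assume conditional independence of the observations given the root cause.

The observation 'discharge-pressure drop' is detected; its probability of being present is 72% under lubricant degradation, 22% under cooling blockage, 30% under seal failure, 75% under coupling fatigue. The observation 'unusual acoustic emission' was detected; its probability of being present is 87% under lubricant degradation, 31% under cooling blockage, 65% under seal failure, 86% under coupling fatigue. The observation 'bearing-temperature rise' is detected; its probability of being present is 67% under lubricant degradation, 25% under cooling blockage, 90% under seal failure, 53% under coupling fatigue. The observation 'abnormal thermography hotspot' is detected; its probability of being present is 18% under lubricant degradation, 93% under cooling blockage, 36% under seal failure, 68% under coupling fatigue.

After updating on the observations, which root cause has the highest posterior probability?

coupling fatigue

Multiply each prior by the joint likelihood of the evidence pattern:
  lubricant degradation: 0.26 × 0.72 × 0.87 × 0.67 × 0.18 = 0.019641
  cooling blockage: 0.25 × 0.22 × 0.31 × 0.25 × 0.93 = 0.0039641
  seal failure: 0.19 × 0.30 × 0.65 × 0.90 × 0.36 = 0.012004
  coupling fatigue: 0.30 × 0.75 × 0.86 × 0.53 × 0.68 = 0.069737
The unnormalized weights sum to 0.10535.
P(lubricant degradation | evidence) ≈ 0.019641 / 0.10535 ≈ 0.186
P(cooling blockage | evidence) ≈ 0.0039641 / 0.10535 ≈ 0.038
P(seal failure | evidence) ≈ 0.012004 / 0.10535 ≈ 0.114
P(coupling fatigue | evidence) ≈ 0.069737 / 0.10535 ≈ 0.662
The largest is 0.662, so coupling fatigue is most probable.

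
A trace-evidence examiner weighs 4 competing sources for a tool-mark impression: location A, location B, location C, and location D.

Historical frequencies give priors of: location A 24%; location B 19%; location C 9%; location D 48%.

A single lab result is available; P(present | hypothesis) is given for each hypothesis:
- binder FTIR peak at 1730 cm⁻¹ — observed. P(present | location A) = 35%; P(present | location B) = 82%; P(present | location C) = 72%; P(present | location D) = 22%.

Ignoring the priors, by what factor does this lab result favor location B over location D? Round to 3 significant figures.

The Bayes factor is the ratio of the two likelihoods.
  location B: 0.82
  location D: 0.22
Bayes factor = 0.82 / 0.22 ≈ 3.73

3.73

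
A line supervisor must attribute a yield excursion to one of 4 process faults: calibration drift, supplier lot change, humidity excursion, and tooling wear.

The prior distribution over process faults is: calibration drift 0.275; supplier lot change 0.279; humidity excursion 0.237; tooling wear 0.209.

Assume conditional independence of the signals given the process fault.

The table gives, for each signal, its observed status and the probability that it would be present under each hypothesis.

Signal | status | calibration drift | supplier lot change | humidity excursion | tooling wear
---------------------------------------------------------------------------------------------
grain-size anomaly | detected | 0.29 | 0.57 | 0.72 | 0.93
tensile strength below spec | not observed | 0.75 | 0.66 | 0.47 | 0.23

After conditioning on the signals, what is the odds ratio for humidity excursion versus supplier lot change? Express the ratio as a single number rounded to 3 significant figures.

Posterior odds equal prior odds times the likelihood ratio; only the two competing hypotheses matter (using 1 − P(present | H) for each absent signal).
  humidity excursion: 0.237 × 0.72 × (1 − 0.47) = 0.090439
  supplier lot change: 0.279 × 0.57 × (1 − 0.66) = 0.05407
Odds(humidity excursion : supplier lot change) = 0.090439 / 0.05407 ≈ 1.67.

1.67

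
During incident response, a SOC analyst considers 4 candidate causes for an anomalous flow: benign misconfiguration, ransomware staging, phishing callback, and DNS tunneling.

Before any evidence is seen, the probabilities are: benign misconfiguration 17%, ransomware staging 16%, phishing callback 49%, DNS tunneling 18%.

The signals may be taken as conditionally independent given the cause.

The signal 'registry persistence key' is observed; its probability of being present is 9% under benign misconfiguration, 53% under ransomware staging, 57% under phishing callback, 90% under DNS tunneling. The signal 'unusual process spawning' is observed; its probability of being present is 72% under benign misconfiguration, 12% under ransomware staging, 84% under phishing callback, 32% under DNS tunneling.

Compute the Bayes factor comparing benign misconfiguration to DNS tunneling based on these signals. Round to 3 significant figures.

Take the product of per-signal likelihoods under each hypothesis, then divide.
  benign misconfiguration: 0.09 × 0.72 = 0.0648
  DNS tunneling: 0.90 × 0.32 = 0.288
Bayes factor = 0.0648 / 0.288 ≈ 0.225

0.225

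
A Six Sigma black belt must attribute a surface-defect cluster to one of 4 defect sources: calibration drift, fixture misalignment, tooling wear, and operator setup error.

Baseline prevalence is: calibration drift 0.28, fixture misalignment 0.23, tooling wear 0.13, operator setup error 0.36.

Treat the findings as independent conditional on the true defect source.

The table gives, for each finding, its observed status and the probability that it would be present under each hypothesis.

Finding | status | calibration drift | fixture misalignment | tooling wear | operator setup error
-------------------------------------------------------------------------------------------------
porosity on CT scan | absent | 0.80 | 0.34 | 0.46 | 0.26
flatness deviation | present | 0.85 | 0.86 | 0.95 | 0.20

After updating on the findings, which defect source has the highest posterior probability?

fixture misalignment

Multiply each prior by the joint likelihood of the evidence pattern (using 1 − P(present | H) for each absent finding):
  calibration drift: 0.28 × (1 − 0.80) × 0.85 = 0.0476
  fixture misalignment: 0.23 × (1 − 0.34) × 0.86 = 0.13055
  tooling wear: 0.13 × (1 − 0.46) × 0.95 = 0.06669
  operator setup error: 0.36 × (1 − 0.26) × 0.20 = 0.05328
The unnormalized weights sum to 0.29812.
P(calibration drift | evidence) ≈ 0.0476 / 0.29812 ≈ 0.160
P(fixture misalignment | evidence) ≈ 0.13055 / 0.29812 ≈ 0.438
P(tooling wear | evidence) ≈ 0.06669 / 0.29812 ≈ 0.224
P(operator setup error | evidence) ≈ 0.05328 / 0.29812 ≈ 0.179
The largest is 0.438, so fixture misalignment is most probable.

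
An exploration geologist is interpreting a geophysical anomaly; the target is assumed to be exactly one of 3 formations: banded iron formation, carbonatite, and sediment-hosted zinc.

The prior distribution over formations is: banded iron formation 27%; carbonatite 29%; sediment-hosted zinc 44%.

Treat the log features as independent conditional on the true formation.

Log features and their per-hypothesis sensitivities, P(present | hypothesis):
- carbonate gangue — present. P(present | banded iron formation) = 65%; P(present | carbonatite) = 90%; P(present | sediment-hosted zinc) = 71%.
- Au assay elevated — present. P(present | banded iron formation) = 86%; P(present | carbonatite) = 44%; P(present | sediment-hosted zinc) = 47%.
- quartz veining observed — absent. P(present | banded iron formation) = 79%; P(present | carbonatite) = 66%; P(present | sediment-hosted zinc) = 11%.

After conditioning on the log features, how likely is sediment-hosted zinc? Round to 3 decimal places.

0.649

Multiply each prior by the joint likelihood of the log feature pattern (using 1 − P(present | H) for each absent log feature):
  banded iron formation: 0.27 × 0.65 × 0.86 × (1 − 0.79) = 0.031695
  carbonatite: 0.29 × 0.90 × 0.44 × (1 − 0.66) = 0.039046
  sediment-hosted zinc: 0.44 × 0.71 × 0.47 × (1 − 0.11) = 0.13068
The unnormalized weights sum to 0.20142.
P(sediment-hosted zinc | evidence) = 0.13068 / 0.20142 ≈ 0.649.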